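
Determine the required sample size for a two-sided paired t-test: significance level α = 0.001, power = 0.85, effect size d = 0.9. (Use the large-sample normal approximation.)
n = 24 pairs

Sample size formula (paired t-test, normal approximation):
n = ((z_{α/2} + z_β) / d)²

z_{α/2} = 3.291 (for α = 0.001, two-sided)
z_β = 1.036 (for power = 0.85)
d = 0.9

n = ((3.291 + 1.036) / 0.9)²
n = (4.808)²
n ≈ 23.12
Round up to the next whole number: n = 24 pairs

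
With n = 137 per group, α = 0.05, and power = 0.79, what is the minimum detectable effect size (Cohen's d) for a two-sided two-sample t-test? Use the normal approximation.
d ≈ 0.33

Minimum detectable effect (two-sample t-test, normal approximation):
d = (z_{α/2} + z_β) / √(n/2)
d = (1.960 + 0.806) / √(137/2)
d = 2.766 / 8.276
d ≈ 0.33

By Cohen's convention (0.2 small / 0.5 medium / 0.8 large): small effect.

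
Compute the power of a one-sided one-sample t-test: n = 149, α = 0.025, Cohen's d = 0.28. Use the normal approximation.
Power ≈ 0.93

Power calculation (one-sample t-test, normal approximation):
z_β = d · √n - z_α
z_β = 0.28 · √149 - 1.960
z_β = 0.28 · 12.207 - 1.960
z_β = 1.458

Power = Φ(z_β) = Φ(1.458) ≈ 0.928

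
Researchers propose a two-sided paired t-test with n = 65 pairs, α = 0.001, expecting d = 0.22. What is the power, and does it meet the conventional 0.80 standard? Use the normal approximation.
Power ≈ 0.06; the study is underpowered (power < 0.80)

Power calculation (paired t-test, normal approximation):
z_β = d · √n - z_{α/2}
z_β = 0.22 · √65 - 3.291
z_β = 0.22 · 8.062 - 3.291
z_β = -1.517

Power = Φ(z_β) = Φ(-1.517) ≈ 0.065

Effect size d = 0.22 is small by Cohen's convention (0.2/0.5/0.8).

Threshold: power ≥ 0.80 is conventionally adequate.
Power ≈ 0.06 → the study is underpowered (power < 0.80).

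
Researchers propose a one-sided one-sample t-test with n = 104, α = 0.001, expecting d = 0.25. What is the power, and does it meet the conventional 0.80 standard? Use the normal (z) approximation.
Power ≈ 0.29; the study is underpowered (power < 0.80)

Power calculation (one-sample t-test, normal approximation):
z_β = d · √n - z_α
z_β = 0.25 · √104 - 3.090
z_β = 0.25 · 10.198 - 3.090
z_β = -0.541

Power = Φ(z_β) = Φ(-0.541) ≈ 0.294

Effect size d = 0.25 is small by Cohen's convention (0.2/0.5/0.8).

Threshold: power ≥ 0.80 is conventionally adequate.
Power ≈ 0.29 → the study is underpowered (power < 0.80).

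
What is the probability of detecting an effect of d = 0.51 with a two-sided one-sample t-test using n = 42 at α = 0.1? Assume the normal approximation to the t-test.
Power ≈ 0.95

Power calculation (one-sample t-test, normal approximation):
z_β = d · √n - z_{α/2}
z_β = 0.51 · √42 - 1.645
z_β = 0.51 · 6.481 - 1.645
z_β = 1.660

Power = Φ(z_β) = Φ(1.660) ≈ 0.952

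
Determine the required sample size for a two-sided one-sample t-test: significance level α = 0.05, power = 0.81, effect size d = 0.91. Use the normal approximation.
n = 10

Sample size formula (one-sample t-test, normal approximation):
n = ((z_{α/2} + z_β) / d)²

z_{α/2} = 1.960 (for α = 0.05, two-sided)
z_β = 0.878 (for power = 0.81)
d = 0.91

n = ((1.960 + 0.878) / 0.91)²
n = (3.119)²
n ≈ 9.73
Round up to the next whole number: n = 10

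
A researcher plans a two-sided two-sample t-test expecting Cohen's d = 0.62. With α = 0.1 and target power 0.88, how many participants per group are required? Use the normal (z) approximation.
n = 42 per group

Sample size formula (two-sample t-test, normal approximation):
n = 2 · ((z_{α/2} + z_β) / d)²

z_{α/2} = 1.645 (for α = 0.1, two-sided)
z_β = 1.175 (for power = 0.88)
d = 0.62

n = 2 · ((1.645 + 1.175) / 0.62)²
n = 2 · (4.548)²
n ≈ 41.37
Round up to the next whole number: n = 42 per group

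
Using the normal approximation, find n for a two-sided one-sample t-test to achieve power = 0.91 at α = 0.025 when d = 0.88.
n = 17

Sample size formula (one-sample t-test, normal approximation):
n = ((z_{α/2} + z_β) / d)²

z_{α/2} = 2.241 (for α = 0.025, two-sided)
z_β = 1.341 (for power = 0.91)
d = 0.88

n = ((2.241 + 1.341) / 0.88)²
n = (4.070)²
n ≈ 16.56
Round up to the next whole number: n = 17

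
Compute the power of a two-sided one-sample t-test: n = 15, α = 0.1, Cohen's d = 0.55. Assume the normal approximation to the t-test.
Power ≈ 0.69

Power calculation (one-sample t-test, normal approximation):
z_β = d · √n - z_{α/2}
z_β = 0.55 · √15 - 1.645
z_β = 0.55 · 3.873 - 1.645
z_β = 0.485

Power = Φ(z_β) = Φ(0.485) ≈ 0.686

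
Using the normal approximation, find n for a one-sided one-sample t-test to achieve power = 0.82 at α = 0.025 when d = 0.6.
n = 23

Sample size formula (one-sample t-test, normal approximation):
n = ((z_α + z_β) / d)²

z_α = 1.960 (for α = 0.025, one-sided)
z_β = 0.915 (for power = 0.82)
d = 0.6

n = ((1.960 + 0.915) / 0.6)²
n = (4.792)²
n ≈ 22.96
Round up to the next whole number: n = 23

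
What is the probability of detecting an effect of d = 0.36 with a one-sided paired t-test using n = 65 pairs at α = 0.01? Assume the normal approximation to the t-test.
Power ≈ 0.72

Power calculation (paired t-test, normal approximation):
z_β = d · √n - z_α
z_β = 0.36 · √65 - 2.326
z_β = 0.36 · 8.062 - 2.326
z_β = 0.576

Power = Φ(z_β) = Φ(0.576) ≈ 0.718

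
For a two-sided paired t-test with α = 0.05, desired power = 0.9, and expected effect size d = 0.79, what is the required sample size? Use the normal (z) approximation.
n = 17 pairs

Sample size formula (paired t-test, normal approximation):
n = ((z_{α/2} + z_β) / d)²

z_{α/2} = 1.960 (for α = 0.05, two-sided)
z_β = 1.282 (for power = 0.9)
d = 0.79

n = ((1.960 + 1.282) / 0.79)²
n = (4.104)²
n ≈ 16.84
Round up to the next whole number: n = 17 pairs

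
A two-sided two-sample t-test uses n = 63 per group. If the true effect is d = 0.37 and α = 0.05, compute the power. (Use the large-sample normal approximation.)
Power ≈ 0.55

Power calculation (two-sample t-test, normal approximation):
z_β = d · √(n/2) - z_{α/2}
z_β = 0.37 · √(63/2) - 1.960
z_β = 0.37 · 5.612 - 1.960
z_β = 0.117

Power = Φ(z_β) = Φ(0.117) ≈ 0.546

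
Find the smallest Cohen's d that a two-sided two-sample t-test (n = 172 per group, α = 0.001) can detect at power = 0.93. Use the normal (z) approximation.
d ≈ 0.51

Minimum detectable effect (two-sample t-test, normal approximation):
d = (z_{α/2} + z_β) / √(n/2)
d = (3.291 + 1.476) / √(172/2)
d = 4.766 / 9.274
d ≈ 0.51

By Cohen's convention (0.2 small / 0.5 medium / 0.8 large): medium effect.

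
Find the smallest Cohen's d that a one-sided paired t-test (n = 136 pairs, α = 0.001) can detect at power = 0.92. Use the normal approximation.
d ≈ 0.39

Minimum detectable effect (paired t-test, normal approximation):
d = (z_α + z_β) / √n
d = (3.090 + 1.405) / √136
d = 4.495 / 11.662
d ≈ 0.39

By Cohen's convention (0.2 small / 0.5 medium / 0.8 large): small effect.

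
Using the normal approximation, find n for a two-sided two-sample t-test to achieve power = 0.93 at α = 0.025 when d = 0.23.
n = 523 per group

Sample size formula (two-sample t-test, normal approximation):
n = 2 · ((z_{α/2} + z_β) / d)²

z_{α/2} = 2.241 (for α = 0.025, two-sided)
z_β = 1.476 (for power = 0.93)
d = 0.23

n = 2 · ((2.241 + 1.476) / 0.23)²
n = 2 · (16.161)²
n ≈ 522.36
Round up to the next whole number: n = 523 per group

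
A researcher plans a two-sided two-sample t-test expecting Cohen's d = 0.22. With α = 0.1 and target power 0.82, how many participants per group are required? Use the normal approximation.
n = 271 per group

Sample size formula (two-sample t-test, normal approximation):
n = 2 · ((z_{α/2} + z_β) / d)²

z_{α/2} = 1.645 (for α = 0.1, two-sided)
z_β = 0.915 (for power = 0.82)
d = 0.22

n = 2 · ((1.645 + 0.915) / 0.22)²
n = 2 · (11.636)²
n ≈ 270.79
Round up to the next whole number: n = 271 per group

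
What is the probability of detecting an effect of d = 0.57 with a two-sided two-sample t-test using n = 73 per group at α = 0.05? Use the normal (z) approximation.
Power ≈ 0.93

Power calculation (two-sample t-test, normal approximation):
z_β = d · √(n/2) - z_{α/2}
z_β = 0.57 · √(73/2) - 1.960
z_β = 0.57 · 6.042 - 1.960
z_β = 1.484

Power = Φ(z_β) = Φ(1.484) ≈ 0.931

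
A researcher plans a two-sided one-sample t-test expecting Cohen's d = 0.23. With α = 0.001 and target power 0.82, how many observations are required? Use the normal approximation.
n = 335

Sample size formula (one-sample t-test, normal approximation):
n = ((z_{α/2} + z_β) / d)²

z_{α/2} = 3.291 (for α = 0.001, two-sided)
z_β = 0.915 (for power = 0.82)
d = 0.23

n = ((3.291 + 0.915) / 0.23)²
n = (18.287)²
n ≈ 334.41
Round up to the next whole number: n = 335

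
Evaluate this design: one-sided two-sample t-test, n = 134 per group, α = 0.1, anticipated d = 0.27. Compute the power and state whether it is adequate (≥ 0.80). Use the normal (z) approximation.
Power ≈ 0.82; the study is adequately powered (power ≥ 0.80)

Power calculation (two-sample t-test, normal approximation):
z_β = d · √(n/2) - z_α
z_β = 0.27 · √(134/2) - 1.282
z_β = 0.27 · 8.185 - 1.282
z_β = 0.928

Power = Φ(z_β) = Φ(0.928) ≈ 0.823

Effect size d = 0.27 is small by Cohen's convention (0.2/0.5/0.8).

Threshold: power ≥ 0.80 is conventionally adequate.
Power ≈ 0.82 → the study is adequately powered (power ≥ 0.80).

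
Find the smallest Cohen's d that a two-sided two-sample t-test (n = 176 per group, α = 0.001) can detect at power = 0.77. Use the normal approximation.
d ≈ 0.43

Minimum detectable effect (two-sample t-test, normal approximation):
d = (z_{α/2} + z_β) / √(n/2)
d = (3.291 + 0.739) / √(176/2)
d = 4.029 / 9.381
d ≈ 0.43

By Cohen's convention (0.2 small / 0.5 medium / 0.8 large): small effect.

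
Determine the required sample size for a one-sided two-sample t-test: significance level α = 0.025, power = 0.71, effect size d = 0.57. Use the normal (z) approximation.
n = 39 per group

Sample size formula (two-sample t-test, normal approximation):
n = 2 · ((z_α + z_β) / d)²

z_α = 1.960 (for α = 0.025, one-sided)
z_β = 0.553 (for power = 0.71)
d = 0.57

n = 2 · ((1.960 + 0.553) / 0.57)²
n = 2 · (4.409)²
n ≈ 38.88
Round up to the next whole number: n = 39 per group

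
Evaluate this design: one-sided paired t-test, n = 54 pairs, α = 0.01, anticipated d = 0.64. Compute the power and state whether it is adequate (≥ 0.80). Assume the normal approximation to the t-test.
Power ≈ 0.99; the study is adequately powered (power ≥ 0.80)

Power calculation (paired t-test, normal approximation):
z_β = d · √n - z_α
z_β = 0.64 · √54 - 2.326
z_β = 0.64 · 7.348 - 2.326
z_β = 2.377

Power = Φ(z_β) = Φ(2.377) ≈ 0.991

Effect size d = 0.64 is medium by Cohen's convention (0.2/0.5/0.8).

Threshold: power ≥ 0.80 is conventionally adequate.
Power ≈ 0.99 → the study is adequately powered (power ≥ 0.80).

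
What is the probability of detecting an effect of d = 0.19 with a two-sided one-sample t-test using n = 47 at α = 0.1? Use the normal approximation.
Power ≈ 0.37

Power calculation (one-sample t-test, normal approximation):
z_β = d · √n - z_{α/2}
z_β = 0.19 · √47 - 1.645
z_β = 0.19 · 6.856 - 1.645
z_β = -0.342

Power = Φ(z_β) = Φ(-0.342) ≈ 0.366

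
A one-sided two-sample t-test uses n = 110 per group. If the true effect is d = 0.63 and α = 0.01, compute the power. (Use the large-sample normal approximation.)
Power ≈ 0.99

Power calculation (two-sample t-test, normal approximation):
z_β = d · √(n/2) - z_α
z_β = 0.63 · √(110/2) - 2.326
z_β = 0.63 · 7.416 - 2.326
z_β = 2.346

Power = Φ(z_β) = Φ(2.346) ≈ 0.991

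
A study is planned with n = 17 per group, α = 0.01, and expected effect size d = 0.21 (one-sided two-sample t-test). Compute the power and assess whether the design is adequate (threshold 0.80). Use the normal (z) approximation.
Power ≈ 0.04; the study is underpowered (power < 0.80)

Power calculation (two-sample t-test, normal approximation):
z_β = d · √(n/2) - z_α
z_β = 0.21 · √(17/2) - 2.326
z_β = 0.21 · 2.915 - 2.326
z_β = -1.714

Power = Φ(z_β) = Φ(-1.714) ≈ 0.043

Effect size d = 0.21 is small by Cohen's convention (0.2/0.5/0.8).

Threshold: power ≥ 0.80 is conventionally adequate.
Power ≈ 0.04 → the study is underpowered (power < 0.80).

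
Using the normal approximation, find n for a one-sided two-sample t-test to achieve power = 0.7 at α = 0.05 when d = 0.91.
n = 12 per group

Sample size formula (two-sample t-test, normal approximation):
n = 2 · ((z_α + z_β) / d)²

z_α = 1.645 (for α = 0.05, one-sided)
z_β = 0.524 (for power = 0.7)
d = 0.91

n = 2 · ((1.645 + 0.524) / 0.91)²
n = 2 · (2.384)²
n ≈ 11.37
Round up to the next whole number: n = 12 per group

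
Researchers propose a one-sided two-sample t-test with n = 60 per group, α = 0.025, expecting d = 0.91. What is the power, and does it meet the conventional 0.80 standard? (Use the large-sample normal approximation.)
Power ≈ 1.00; the study is adequately powered (power ≥ 0.80)

Power calculation (two-sample t-test, normal approximation):
z_β = d · √(n/2) - z_α
z_β = 0.91 · √(60/2) - 1.960
z_β = 0.91 · 5.477 - 1.960
z_β = 3.024

Power = Φ(z_β) = Φ(3.024) ≈ 0.999

Effect size d = 0.91 is large by Cohen's convention (0.2/0.5/0.8).

Threshold: power ≥ 0.80 is conventionally adequate.
Power ≈ 1.00 → the study is adequately powered (power ≥ 0.80).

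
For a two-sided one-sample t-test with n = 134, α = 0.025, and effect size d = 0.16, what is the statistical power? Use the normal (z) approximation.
Power ≈ 0.35

Power calculation (one-sample t-test, normal approximation):
z_β = d · √n - z_{α/2}
z_β = 0.16 · √134 - 2.241
z_β = 0.16 · 11.576 - 2.241
z_β = -0.389

Power = Φ(z_β) = Φ(-0.389) ≈ 0.349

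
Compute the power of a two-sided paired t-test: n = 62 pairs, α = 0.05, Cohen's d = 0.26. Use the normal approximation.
Power ≈ 0.53

Power calculation (paired t-test, normal approximation):
z_β = d · √n - z_{α/2}
z_β = 0.26 · √62 - 1.960
z_β = 0.26 · 7.874 - 1.960
z_β = 0.087

Power = Φ(z_β) = Φ(0.087) ≈ 0.535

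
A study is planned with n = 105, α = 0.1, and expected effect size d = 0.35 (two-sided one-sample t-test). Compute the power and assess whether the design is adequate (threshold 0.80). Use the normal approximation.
Power ≈ 0.97; the study is adequately powered (power ≥ 0.80)

Power calculation (one-sample t-test, normal approximation):
z_β = d · √n - z_{α/2}
z_β = 0.35 · √105 - 1.645
z_β = 0.35 · 10.247 - 1.645
z_β = 1.942

Power = Φ(z_β) = Φ(1.942) ≈ 0.974

Effect size d = 0.35 is small by Cohen's convention (0.2/0.5/0.8).

Threshold: power ≥ 0.80 is conventionally adequate.
Power ≈ 0.97 → the study is adequately powered (power ≥ 0.80).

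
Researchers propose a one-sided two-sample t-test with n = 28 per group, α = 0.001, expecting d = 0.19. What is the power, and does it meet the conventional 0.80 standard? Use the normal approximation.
Power ≈ 0.01; the study is underpowered (power < 0.80)

Power calculation (two-sample t-test, normal approximation):
z_β = d · √(n/2) - z_α
z_β = 0.19 · √(28/2) - 3.090
z_β = 0.19 · 3.742 - 3.090
z_β = -2.379

Power = Φ(z_β) = Φ(-2.379) ≈ 0.009

Effect size d = 0.19 is very small by Cohen's convention (0.2/0.5/0.8).

Threshold: power ≥ 0.80 is conventionally adequate.
Power ≈ 0.01 → the study is underpowered (power < 0.80).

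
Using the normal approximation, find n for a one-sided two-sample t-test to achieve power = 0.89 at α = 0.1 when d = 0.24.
n = 219 per group

Sample size formula (two-sample t-test, normal approximation):
n = 2 · ((z_α + z_β) / d)²

z_α = 1.282 (for α = 0.1, one-sided)
z_β = 1.227 (for power = 0.89)
d = 0.24

n = 2 · ((1.282 + 1.227) / 0.24)²
n = 2 · (10.454)²
n ≈ 218.57
Round up to the next whole number: n = 219 per group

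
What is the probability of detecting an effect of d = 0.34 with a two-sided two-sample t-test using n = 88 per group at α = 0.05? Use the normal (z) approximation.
Power ≈ 0.62

Power calculation (two-sample t-test, normal approximation):
z_β = d · √(n/2) - z_{α/2}
z_β = 0.34 · √(88/2) - 1.960
z_β = 0.34 · 6.633 - 1.960
z_β = 0.295

Power = Φ(z_β) = Φ(0.295) ≈ 0.616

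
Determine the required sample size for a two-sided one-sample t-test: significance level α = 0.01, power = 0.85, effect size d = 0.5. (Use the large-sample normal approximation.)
n = 53

Sample size formula (one-sample t-test, normal approximation):
n = ((z_{α/2} + z_β) / d)²

z_{α/2} = 2.576 (for α = 0.01, two-sided)
z_β = 1.036 (for power = 0.85)
d = 0.5

n = ((2.576 + 1.036) / 0.5)²
n = (7.224)²
n ≈ 52.19
Round up to the next whole number: n = 53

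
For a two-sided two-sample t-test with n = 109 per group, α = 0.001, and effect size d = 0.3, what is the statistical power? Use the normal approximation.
Power ≈ 0.14

Power calculation (two-sample t-test, normal approximation):
z_β = d · √(n/2) - z_{α/2}
z_β = 0.3 · √(109/2) - 3.291
z_β = 0.3 · 7.382 - 3.291
z_β = -1.076

Power = Φ(z_β) = Φ(-1.076) ≈ 0.141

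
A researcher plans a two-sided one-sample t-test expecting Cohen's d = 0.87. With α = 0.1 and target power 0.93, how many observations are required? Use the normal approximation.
n = 13

Sample size formula (one-sample t-test, normal approximation):
n = ((z_{α/2} + z_β) / d)²

z_{α/2} = 1.645 (for α = 0.1, two-sided)
z_β = 1.476 (for power = 0.93)
d = 0.87

n = ((1.645 + 1.476) / 0.87)²
n = (3.587)²
n ≈ 12.87
Round up to the next whole number: n = 13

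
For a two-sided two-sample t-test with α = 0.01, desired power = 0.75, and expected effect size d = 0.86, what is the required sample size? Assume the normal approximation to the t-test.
n = 29 per group

Sample size formula (two-sample t-test, normal approximation):
n = 2 · ((z_{α/2} + z_β) / d)²

z_{α/2} = 2.576 (for α = 0.01, two-sided)
z_β = 0.674 (for power = 0.75)
d = 0.86

n = 2 · ((2.576 + 0.674) / 0.86)²
n = 2 · (3.779)²
n ≈ 28.56
Round up to the next whole number: n = 29 per group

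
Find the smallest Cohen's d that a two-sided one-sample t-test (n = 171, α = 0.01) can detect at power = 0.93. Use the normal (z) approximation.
d ≈ 0.31

Minimum detectable effect (one-sample t-test, normal approximation):
d = (z_{α/2} + z_β) / √n
d = (2.576 + 1.476) / √171
d = 4.052 / 13.077
d ≈ 0.31

By Cohen's convention (0.2 small / 0.5 medium / 0.8 large): small effect.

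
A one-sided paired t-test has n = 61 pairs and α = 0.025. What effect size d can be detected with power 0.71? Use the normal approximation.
d ≈ 0.32

Minimum detectable effect (paired t-test, normal approximation):
d = (z_α + z_β) / √n
d = (1.960 + 0.553) / √61
d = 2.513 / 7.810
d ≈ 0.32

By Cohen's convention (0.2 small / 0.5 medium / 0.8 large): small effect.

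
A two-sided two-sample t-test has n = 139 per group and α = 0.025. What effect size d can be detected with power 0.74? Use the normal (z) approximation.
d ≈ 0.35

Minimum detectable effect (two-sample t-test, normal approximation):
d = (z_{α/2} + z_β) / √(n/2)
d = (2.241 + 0.643) / √(139/2)
d = 2.885 / 8.337
d ≈ 0.35

By Cohen's convention (0.2 small / 0.5 medium / 0.8 large): small effect.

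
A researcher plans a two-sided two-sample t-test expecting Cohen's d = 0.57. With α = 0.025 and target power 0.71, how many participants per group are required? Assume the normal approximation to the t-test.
n = 49 per group

Sample size formula (two-sample t-test, normal approximation):
n = 2 · ((z_{α/2} + z_β) / d)²

z_{α/2} = 2.241 (for α = 0.025, two-sided)
z_β = 0.553 (for power = 0.71)
d = 0.57

n = 2 · ((2.241 + 0.553) / 0.57)²
n = 2 · (4.902)²
n ≈ 48.06
Round up to the next whole number: n = 49 per group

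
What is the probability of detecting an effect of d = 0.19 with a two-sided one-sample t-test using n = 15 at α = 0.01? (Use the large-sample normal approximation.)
Power ≈ 0.03

Power calculation (one-sample t-test, normal approximation):
z_β = d · √n - z_{α/2}
z_β = 0.19 · √15 - 2.576
z_β = 0.19 · 3.873 - 2.576
z_β = -1.840

Power = Φ(z_β) = Φ(-1.840) ≈ 0.033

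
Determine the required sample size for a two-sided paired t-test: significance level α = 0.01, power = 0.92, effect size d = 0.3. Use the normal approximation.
n = 177 pairs

Sample size formula (paired t-test, normal approximation):
n = ((z_{α/2} + z_β) / d)²

z_{α/2} = 2.576 (for α = 0.01, two-sided)
z_β = 1.405 (for power = 0.92)
d = 0.3

n = ((2.576 + 1.405) / 0.3)²
n = (13.270)²
n ≈ 176.09
Round up to the next whole number: n = 177 pairs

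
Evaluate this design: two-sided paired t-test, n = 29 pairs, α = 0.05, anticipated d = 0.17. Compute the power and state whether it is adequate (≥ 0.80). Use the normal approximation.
Power ≈ 0.15; the study is underpowered (power < 0.80)

Power calculation (paired t-test, normal approximation):
z_β = d · √n - z_{α/2}
z_β = 0.17 · √29 - 1.960
z_β = 0.17 · 5.385 - 1.960
z_β = -1.044

Power = Φ(z_β) = Φ(-1.044) ≈ 0.148

Effect size d = 0.17 is very small by Cohen's convention (0.2/0.5/0.8).

Threshold: power ≥ 0.80 is conventionally adequate.
Power ≈ 0.15 → the study is underpowered (power < 0.80).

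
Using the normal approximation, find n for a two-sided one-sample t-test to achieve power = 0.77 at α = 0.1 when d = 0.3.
n = 64

Sample size formula (one-sample t-test, normal approximation):
n = ((z_{α/2} + z_β) / d)²

z_{α/2} = 1.645 (for α = 0.1, two-sided)
z_β = 0.739 (for power = 0.77)
d = 0.3

n = ((1.645 + 0.739) / 0.3)²
n = (7.947)²
n ≈ 63.15
Round up to the next whole number: n = 64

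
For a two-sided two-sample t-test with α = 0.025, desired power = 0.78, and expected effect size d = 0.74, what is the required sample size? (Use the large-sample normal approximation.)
n = 34 per group

Sample size formula (two-sample t-test, normal approximation):
n = 2 · ((z_{α/2} + z_β) / d)²

z_{α/2} = 2.241 (for α = 0.025, two-sided)
z_β = 0.772 (for power = 0.78)
d = 0.74

n = 2 · ((2.241 + 0.772) / 0.74)²
n = 2 · (4.072)²
n ≈ 33.16
Round up to the next whole number: n = 34 per group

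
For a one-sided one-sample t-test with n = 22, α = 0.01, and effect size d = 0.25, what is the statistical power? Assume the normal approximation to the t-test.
Power ≈ 0.12

Power calculation (one-sample t-test, normal approximation):
z_β = d · √n - z_α
z_β = 0.25 · √22 - 2.326
z_β = 0.25 · 4.690 - 2.326
z_β = -1.154

Power = Φ(z_β) = Φ(-1.154) ≈ 0.124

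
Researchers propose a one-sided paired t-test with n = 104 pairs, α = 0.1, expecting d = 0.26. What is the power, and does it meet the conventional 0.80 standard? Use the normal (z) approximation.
Power ≈ 0.91; the study is adequately powered (power ≥ 0.80)

Power calculation (paired t-test, normal approximation):
z_β = d · √n - z_α
z_β = 0.26 · √104 - 1.282
z_β = 0.26 · 10.198 - 1.282
z_β = 1.370

Power = Φ(z_β) = Φ(1.370) ≈ 0.915

Effect size d = 0.26 is small by Cohen's convention (0.2/0.5/0.8).

Threshold: power ≥ 0.80 is conventionally adequate.
Power ≈ 0.91 → the study is adequately powered (power ≥ 0.80).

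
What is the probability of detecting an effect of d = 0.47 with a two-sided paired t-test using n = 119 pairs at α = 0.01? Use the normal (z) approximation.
Power ≈ 0.99

Power calculation (paired t-test, normal approximation):
z_β = d · √n - z_{α/2}
z_β = 0.47 · √119 - 2.576
z_β = 0.47 · 10.909 - 2.576
z_β = 2.551

Power = Φ(z_β) = Φ(2.551) ≈ 0.995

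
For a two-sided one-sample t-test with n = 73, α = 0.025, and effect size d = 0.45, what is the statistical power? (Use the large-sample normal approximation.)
Power ≈ 0.95

Power calculation (one-sample t-test, normal approximation):
z_β = d · √n - z_{α/2}
z_β = 0.45 · √73 - 2.241
z_β = 0.45 · 8.544 - 2.241
z_β = 1.603

Power = Φ(z_β) = Φ(1.603) ≈ 0.946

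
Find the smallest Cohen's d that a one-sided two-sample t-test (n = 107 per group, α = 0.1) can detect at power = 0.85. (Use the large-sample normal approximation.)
d ≈ 0.32

Minimum detectable effect (two-sample t-test, normal approximation):
d = (z_α + z_β) / √(n/2)
d = (1.282 + 1.036) / √(107/2)
d = 2.318 / 7.314
d ≈ 0.32

By Cohen's convention (0.2 small / 0.5 medium / 0.8 large): small effect.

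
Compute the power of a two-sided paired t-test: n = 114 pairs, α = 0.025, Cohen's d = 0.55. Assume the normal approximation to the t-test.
Power ≈ 1.00

Power calculation (paired t-test, normal approximation):
z_β = d · √n - z_{α/2}
z_β = 0.55 · √114 - 2.241
z_β = 0.55 · 10.677 - 2.241
z_β = 3.631

Power = Φ(z_β) = Φ(3.631) ≈ 1.000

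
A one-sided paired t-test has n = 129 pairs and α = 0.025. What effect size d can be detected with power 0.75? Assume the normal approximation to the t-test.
d ≈ 0.23

Minimum detectable effect (paired t-test, normal approximation):
d = (z_α + z_β) / √n
d = (1.960 + 0.674) / √129
d = 2.634 / 11.358
d ≈ 0.23

By Cohen's convention (0.2 small / 0.5 medium / 0.8 large): small effect.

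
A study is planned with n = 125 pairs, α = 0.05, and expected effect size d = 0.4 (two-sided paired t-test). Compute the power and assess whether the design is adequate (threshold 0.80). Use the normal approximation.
Power ≈ 0.99; the study is adequately powered (power ≥ 0.80)

Power calculation (paired t-test, normal approximation):
z_β = d · √n - z_{α/2}
z_β = 0.4 · √125 - 1.960
z_β = 0.4 · 11.180 - 1.960
z_β = 2.512

Power = Φ(z_β) = Φ(2.512) ≈ 0.994

Effect size d = 0.4 is small by Cohen's convention (0.2/0.5/0.8).

Threshold: power ≥ 0.80 is conventionally adequate.
Power ≈ 0.99 → the study is adequately powered (power ≥ 0.80).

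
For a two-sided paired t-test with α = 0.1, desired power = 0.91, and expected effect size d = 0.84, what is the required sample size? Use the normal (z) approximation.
n = 13 pairs

Sample size formula (paired t-test, normal approximation):
n = ((z_{α/2} + z_β) / d)²

z_{α/2} = 1.645 (for α = 0.1, two-sided)
z_β = 1.341 (for power = 0.91)
d = 0.84

n = ((1.645 + 1.341) / 0.84)²
n = (3.555)²
n ≈ 12.64
Round up to the next whole number: n = 13 pairs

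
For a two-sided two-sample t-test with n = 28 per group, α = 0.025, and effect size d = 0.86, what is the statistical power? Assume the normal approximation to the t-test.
Power ≈ 0.84

Power calculation (two-sample t-test, normal approximation):
z_β = d · √(n/2) - z_{α/2}
z_β = 0.86 · √(28/2) - 2.241
z_β = 0.86 · 3.742 - 2.241
z_β = 0.976

Power = Φ(z_β) = Φ(0.976) ≈ 0.836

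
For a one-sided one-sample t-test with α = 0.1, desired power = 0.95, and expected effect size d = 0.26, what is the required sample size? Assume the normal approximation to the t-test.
n = 127

Sample size formula (one-sample t-test, normal approximation):
n = ((z_α + z_β) / d)²

z_α = 1.282 (for α = 0.1, one-sided)
z_β = 1.645 (for power = 0.95)
d = 0.26

n = ((1.282 + 1.645) / 0.26)²
n = (11.258)²
n ≈ 126.74
Round up to the next whole number: n = 127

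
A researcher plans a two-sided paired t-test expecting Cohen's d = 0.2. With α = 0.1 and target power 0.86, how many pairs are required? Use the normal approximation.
n = 186 pairs

Sample size formula (paired t-test, normal approximation):
n = ((z_{α/2} + z_β) / d)²

z_{α/2} = 1.645 (for α = 0.1, two-sided)
z_β = 1.080 (for power = 0.86)
d = 0.2

n = ((1.645 + 1.080) / 0.2)²
n = (13.625)²
n ≈ 185.64
Round up to the next whole number: n = 186 pairs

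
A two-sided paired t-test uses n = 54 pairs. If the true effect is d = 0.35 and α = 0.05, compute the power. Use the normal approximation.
Power ≈ 0.73

Power calculation (paired t-test, normal approximation):
z_β = d · √n - z_{α/2}
z_β = 0.35 · √54 - 1.960
z_β = 0.35 · 7.348 - 1.960
z_β = 0.612

Power = Φ(z_β) = Φ(0.612) ≈ 0.730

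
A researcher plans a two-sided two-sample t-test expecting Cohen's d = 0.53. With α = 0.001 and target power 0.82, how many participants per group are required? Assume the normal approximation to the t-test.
n = 126 per group

Sample size formula (two-sample t-test, normal approximation):
n = 2 · ((z_{α/2} + z_β) / d)²

z_{α/2} = 3.291 (for α = 0.001, two-sided)
z_β = 0.915 (for power = 0.82)
d = 0.53

n = 2 · ((3.291 + 0.915) / 0.53)²
n = 2 · (7.936)²
n ≈ 125.96
Round up to the next whole number: n = 126 per group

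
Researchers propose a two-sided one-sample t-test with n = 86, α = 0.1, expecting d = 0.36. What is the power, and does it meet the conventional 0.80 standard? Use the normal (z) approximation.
Power ≈ 0.95; the study is adequately powered (power ≥ 0.80)

Power calculation (one-sample t-test, normal approximation):
z_β = d · √n - z_{α/2}
z_β = 0.36 · √86 - 1.645
z_β = 0.36 · 9.274 - 1.645
z_β = 1.694

Power = Φ(z_β) = Φ(1.694) ≈ 0.955

Effect size d = 0.36 is small by Cohen's convention (0.2/0.5/0.8).

Threshold: power ≥ 0.80 is conventionally adequate.
Power ≈ 0.95 → the study is adequately powered (power ≥ 0.80).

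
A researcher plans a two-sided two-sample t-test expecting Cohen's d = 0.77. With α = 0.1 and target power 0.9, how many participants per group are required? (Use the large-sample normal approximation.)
n = 29 per group

Sample size formula (two-sample t-test, normal approximation):
n = 2 · ((z_{α/2} + z_β) / d)²

z_{α/2} = 1.645 (for α = 0.1, two-sided)
z_β = 1.282 (for power = 0.9)
d = 0.77

n = 2 · ((1.645 + 1.282) / 0.77)²
n = 2 · (3.801)²
n ≈ 28.90
Round up to the next whole number: n = 29 per group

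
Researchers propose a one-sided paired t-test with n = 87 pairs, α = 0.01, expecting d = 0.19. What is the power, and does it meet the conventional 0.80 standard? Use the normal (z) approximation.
Power ≈ 0.29; the study is underpowered (power < 0.80)

Power calculation (paired t-test, normal approximation):
z_β = d · √n - z_α
z_β = 0.19 · √87 - 2.326
z_β = 0.19 · 9.327 - 2.326
z_β = -0.554

Power = Φ(z_β) = Φ(-0.554) ≈ 0.290

Effect size d = 0.19 is very small by Cohen's convention (0.2/0.5/0.8).

Threshold: power ≥ 0.80 is conventionally adequate.
Power ≈ 0.29 → the study is underpowered (power < 0.80).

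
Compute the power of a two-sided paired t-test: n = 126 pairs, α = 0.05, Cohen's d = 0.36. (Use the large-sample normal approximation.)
Power ≈ 0.98

Power calculation (paired t-test, normal approximation):
z_β = d · √n - z_{α/2}
z_β = 0.36 · √126 - 1.960
z_β = 0.36 · 11.225 - 1.960
z_β = 2.081

Power = Φ(z_β) = Φ(2.081) ≈ 0.981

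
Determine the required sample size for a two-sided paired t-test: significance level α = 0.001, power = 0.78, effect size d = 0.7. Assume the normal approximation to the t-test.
n = 34 pairs

Sample size formula (paired t-test, normal approximation):
n = ((z_{α/2} + z_β) / d)²

z_{α/2} = 3.291 (for α = 0.001, two-sided)
z_β = 0.772 (for power = 0.78)
d = 0.7

n = ((3.291 + 0.772) / 0.7)²
n = (5.804)²
n ≈ 33.69
Round up to the next whole number: n = 34 pairs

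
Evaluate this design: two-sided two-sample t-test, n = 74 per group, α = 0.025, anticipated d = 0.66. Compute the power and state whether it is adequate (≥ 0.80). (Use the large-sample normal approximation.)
Power ≈ 0.96; the study is adequately powered (power ≥ 0.80)

Power calculation (two-sample t-test, normal approximation):
z_β = d · √(n/2) - z_{α/2}
z_β = 0.66 · √(74/2) - 2.241
z_β = 0.66 · 6.083 - 2.241
z_β = 1.773

Power = Φ(z_β) = Φ(1.773) ≈ 0.962

Effect size d = 0.66 is medium by Cohen's convention (0.2/0.5/0.8).

Threshold: power ≥ 0.80 is conventionally adequate.
Power ≈ 0.96 → the study is adequately powered (power ≥ 0.80).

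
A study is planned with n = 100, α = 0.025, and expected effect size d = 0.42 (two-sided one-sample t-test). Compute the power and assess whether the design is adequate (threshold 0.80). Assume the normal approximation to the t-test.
Power ≈ 0.97; the study is adequately powered (power ≥ 0.80)

Power calculation (one-sample t-test, normal approximation):
z_β = d · √n - z_{α/2}
z_β = 0.42 · √100 - 2.241
z_β = 0.42 · 10.000 - 2.241
z_β = 1.959

Power = Φ(z_β) = Φ(1.959) ≈ 0.975

Effect size d = 0.42 is small by Cohen's convention (0.2/0.5/0.8).

Threshold: power ≥ 0.80 is conventionally adequate.
Power ≈ 0.97 → the study is adequately powered (power ≥ 0.80).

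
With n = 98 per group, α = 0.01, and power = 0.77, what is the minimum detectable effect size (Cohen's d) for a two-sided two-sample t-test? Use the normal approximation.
d ≈ 0.47

Minimum detectable effect (two-sample t-test, normal approximation):
d = (z_{α/2} + z_β) / √(n/2)
d = (2.576 + 0.739) / √(98/2)
d = 3.315 / 7.000
d ≈ 0.47

By Cohen's convention (0.2 small / 0.5 medium / 0.8 large): small effect.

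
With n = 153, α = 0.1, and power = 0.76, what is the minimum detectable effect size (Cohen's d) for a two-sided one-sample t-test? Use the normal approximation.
d ≈ 0.19

Minimum detectable effect (one-sample t-test, normal approximation):
d = (z_{α/2} + z_β) / √n
d = (1.645 + 0.706) / √153
d = 2.351 / 12.369
d ≈ 0.19

By Cohen's convention (0.2 small / 0.5 medium / 0.8 large): very small effect.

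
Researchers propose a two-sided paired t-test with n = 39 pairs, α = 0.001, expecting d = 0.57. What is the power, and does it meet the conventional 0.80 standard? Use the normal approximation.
Power ≈ 0.61; the study is underpowered (power < 0.80)

Power calculation (paired t-test, normal approximation):
z_β = d · √n - z_{α/2}
z_β = 0.57 · √39 - 3.291
z_β = 0.57 · 6.245 - 3.291
z_β = 0.269

Power = Φ(z_β) = Φ(0.269) ≈ 0.606

Effect size d = 0.57 is medium by Cohen's convention (0.2/0.5/0.8).

Threshold: power ≥ 0.80 is conventionally adequate.
Power ≈ 0.61 → the study is underpowered (power < 0.80).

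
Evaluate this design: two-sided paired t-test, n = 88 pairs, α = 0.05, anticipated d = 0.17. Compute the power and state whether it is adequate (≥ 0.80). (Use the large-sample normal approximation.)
Power ≈ 0.36; the study is underpowered (power < 0.80)

Power calculation (paired t-test, normal approximation):
z_β = d · √n - z_{α/2}
z_β = 0.17 · √88 - 1.960
z_β = 0.17 · 9.381 - 1.960
z_β = -0.365

Power = Φ(z_β) = Φ(-0.365) ≈ 0.357

Effect size d = 0.17 is very small by Cohen's convention (0.2/0.5/0.8).

Threshold: power ≥ 0.80 is conventionally adequate.
Power ≈ 0.36 → the study is underpowered (power < 0.80).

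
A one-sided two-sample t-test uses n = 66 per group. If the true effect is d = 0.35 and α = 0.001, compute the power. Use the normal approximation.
Power ≈ 0.14

Power calculation (two-sample t-test, normal approximation):
z_β = d · √(n/2) - z_α
z_β = 0.35 · √(66/2) - 3.090
z_β = 0.35 · 5.745 - 3.090
z_β = -1.080

Power = Φ(z_β) = Φ(-1.080) ≈ 0.140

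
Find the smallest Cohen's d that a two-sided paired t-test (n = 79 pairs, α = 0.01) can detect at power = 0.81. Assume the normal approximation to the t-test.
d ≈ 0.39

Minimum detectable effect (paired t-test, normal approximation):
d = (z_{α/2} + z_β) / √n
d = (2.576 + 0.878) / √79
d = 3.454 / 8.888
d ≈ 0.39

By Cohen's convention (0.2 small / 0.5 medium / 0.8 large): small effect.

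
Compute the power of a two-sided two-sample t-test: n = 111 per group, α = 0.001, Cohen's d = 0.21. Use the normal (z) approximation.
Power ≈ 0.04

Power calculation (two-sample t-test, normal approximation):
z_β = d · √(n/2) - z_{α/2}
z_β = 0.21 · √(111/2) - 3.291
z_β = 0.21 · 7.450 - 3.291
z_β = -1.726

Power = Φ(z_β) = Φ(-1.726) ≈ 0.042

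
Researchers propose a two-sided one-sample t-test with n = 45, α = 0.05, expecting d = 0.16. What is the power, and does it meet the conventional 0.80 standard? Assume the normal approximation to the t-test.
Power ≈ 0.19; the study is underpowered (power < 0.80)

Power calculation (one-sample t-test, normal approximation):
z_β = d · √n - z_{α/2}
z_β = 0.16 · √45 - 1.960
z_β = 0.16 · 6.708 - 1.960
z_β = -0.887

Power = Φ(z_β) = Φ(-0.887) ≈ 0.188

Effect size d = 0.16 is very small by Cohen's convention (0.2/0.5/0.8).

Threshold: power ≥ 0.80 is conventionally adequate.
Power ≈ 0.19 → the study is underpowered (power < 0.80).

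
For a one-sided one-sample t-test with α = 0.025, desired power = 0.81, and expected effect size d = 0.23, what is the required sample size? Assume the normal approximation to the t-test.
n = 153

Sample size formula (one-sample t-test, normal approximation):
n = ((z_α + z_β) / d)²

z_α = 1.960 (for α = 0.025, one-sided)
z_β = 0.878 (for power = 0.81)
d = 0.23

n = ((1.960 + 0.878) / 0.23)²
n = (12.339)²
n ≈ 152.25
Round up to the next whole number: n = 153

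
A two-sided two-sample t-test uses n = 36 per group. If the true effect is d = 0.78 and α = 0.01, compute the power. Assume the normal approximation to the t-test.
Power ≈ 0.77

Power calculation (two-sample t-test, normal approximation):
z_β = d · √(n/2) - z_{α/2}
z_β = 0.78 · √(36/2) - 2.576
z_β = 0.78 · 4.243 - 2.576
z_β = 0.733

Power = Φ(z_β) = Φ(0.733) ≈ 0.768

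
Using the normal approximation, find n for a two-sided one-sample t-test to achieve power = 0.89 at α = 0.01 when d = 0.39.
n = 96

Sample size formula (one-sample t-test, normal approximation):
n = ((z_{α/2} + z_β) / d)²

z_{α/2} = 2.576 (for α = 0.01, two-sided)
z_β = 1.227 (for power = 0.89)
d = 0.39

n = ((2.576 + 1.227) / 0.39)²
n = (9.751)²
n ≈ 95.08
Round up to the next whole number: n = 96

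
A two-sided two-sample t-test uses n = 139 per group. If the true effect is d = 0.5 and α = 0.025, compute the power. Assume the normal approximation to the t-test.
Power ≈ 0.97

Power calculation (two-sample t-test, normal approximation):
z_β = d · √(n/2) - z_{α/2}
z_β = 0.5 · √(139/2) - 2.241
z_β = 0.5 · 8.337 - 2.241
z_β = 1.927

Power = Φ(z_β) = Φ(1.927) ≈ 0.973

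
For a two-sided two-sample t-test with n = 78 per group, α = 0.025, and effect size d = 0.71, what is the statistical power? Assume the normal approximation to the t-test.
Power ≈ 0.99

Power calculation (two-sample t-test, normal approximation):
z_β = d · √(n/2) - z_{α/2}
z_β = 0.71 · √(78/2) - 2.241
z_β = 0.71 · 6.245 - 2.241
z_β = 2.193

Power = Φ(z_β) = Φ(2.193) ≈ 0.986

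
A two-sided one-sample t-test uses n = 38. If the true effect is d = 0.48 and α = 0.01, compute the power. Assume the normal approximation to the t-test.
Power ≈ 0.65

Power calculation (one-sample t-test, normal approximation):
z_β = d · √n - z_{α/2}
z_β = 0.48 · √38 - 2.576
z_β = 0.48 · 6.164 - 2.576
z_β = 0.383

Power = Φ(z_β) = Φ(0.383) ≈ 0.649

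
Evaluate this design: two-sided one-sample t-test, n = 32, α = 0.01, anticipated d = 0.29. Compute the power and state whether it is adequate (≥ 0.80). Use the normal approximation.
Power ≈ 0.17; the study is underpowered (power < 0.80)

Power calculation (one-sample t-test, normal approximation):
z_β = d · √n - z_{α/2}
z_β = 0.29 · √32 - 2.576
z_β = 0.29 · 5.657 - 2.576
z_β = -0.935

Power = Φ(z_β) = Φ(-0.935) ≈ 0.175

Effect size d = 0.29 is small by Cohen's convention (0.2/0.5/0.8).

Threshold: power ≥ 0.80 is conventionally adequate.
Power ≈ 0.17 → the study is underpowered (power < 0.80).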